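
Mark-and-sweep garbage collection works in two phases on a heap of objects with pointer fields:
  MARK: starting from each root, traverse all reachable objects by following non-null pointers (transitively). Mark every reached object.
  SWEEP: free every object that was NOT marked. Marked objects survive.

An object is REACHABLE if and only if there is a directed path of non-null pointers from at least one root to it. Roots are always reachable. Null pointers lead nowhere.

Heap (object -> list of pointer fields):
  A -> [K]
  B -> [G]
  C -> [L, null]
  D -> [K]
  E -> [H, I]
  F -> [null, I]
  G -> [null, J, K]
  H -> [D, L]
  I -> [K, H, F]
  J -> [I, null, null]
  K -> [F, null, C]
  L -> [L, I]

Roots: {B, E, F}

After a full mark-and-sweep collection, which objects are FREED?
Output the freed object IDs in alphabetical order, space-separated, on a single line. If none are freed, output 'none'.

Answer: A

Derivation:
Roots: B E F
Mark B: refs=G, marked=B
Mark E: refs=H I, marked=B E
Mark F: refs=null I, marked=B E F
Mark G: refs=null J K, marked=B E F G
Mark H: refs=D L, marked=B E F G H
Mark I: refs=K H F, marked=B E F G H I
Mark J: refs=I null null, marked=B E F G H I J
Mark K: refs=F null C, marked=B E F G H I J K
Mark D: refs=K, marked=B D E F G H I J K
Mark L: refs=L I, marked=B D E F G H I J K L
Mark C: refs=L null, marked=B C D E F G H I J K L
Unmarked (collected): A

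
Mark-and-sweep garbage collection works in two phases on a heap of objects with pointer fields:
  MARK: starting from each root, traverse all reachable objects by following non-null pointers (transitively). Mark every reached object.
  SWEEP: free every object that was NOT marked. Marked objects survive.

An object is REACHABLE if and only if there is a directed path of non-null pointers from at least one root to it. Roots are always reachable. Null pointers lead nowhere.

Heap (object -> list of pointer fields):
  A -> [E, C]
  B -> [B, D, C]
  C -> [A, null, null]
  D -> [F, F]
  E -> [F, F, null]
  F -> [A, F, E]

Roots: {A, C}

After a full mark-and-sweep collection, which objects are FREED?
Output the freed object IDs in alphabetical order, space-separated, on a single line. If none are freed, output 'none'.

Answer: B D

Derivation:
Roots: A C
Mark A: refs=E C, marked=A
Mark C: refs=A null null, marked=A C
Mark E: refs=F F null, marked=A C E
Mark F: refs=A F E, marked=A C E F
Unmarked (collected): B D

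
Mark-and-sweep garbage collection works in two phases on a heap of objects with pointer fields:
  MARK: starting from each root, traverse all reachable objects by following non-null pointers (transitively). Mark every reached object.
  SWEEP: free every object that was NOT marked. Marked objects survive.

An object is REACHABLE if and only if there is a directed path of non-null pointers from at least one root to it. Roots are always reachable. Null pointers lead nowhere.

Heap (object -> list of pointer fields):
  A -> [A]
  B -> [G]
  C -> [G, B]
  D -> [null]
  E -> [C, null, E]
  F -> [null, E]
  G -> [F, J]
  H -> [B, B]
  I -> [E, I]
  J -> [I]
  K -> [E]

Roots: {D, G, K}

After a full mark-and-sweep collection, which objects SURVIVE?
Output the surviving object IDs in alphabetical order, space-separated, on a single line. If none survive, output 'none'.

Roots: D G K
Mark D: refs=null, marked=D
Mark G: refs=F J, marked=D G
Mark K: refs=E, marked=D G K
Mark F: refs=null E, marked=D F G K
Mark J: refs=I, marked=D F G J K
Mark E: refs=C null E, marked=D E F G J K
Mark I: refs=E I, marked=D E F G I J K
Mark C: refs=G B, marked=C D E F G I J K
Mark B: refs=G, marked=B C D E F G I J K
Unmarked (collected): A H

Answer: B C D E F G I J K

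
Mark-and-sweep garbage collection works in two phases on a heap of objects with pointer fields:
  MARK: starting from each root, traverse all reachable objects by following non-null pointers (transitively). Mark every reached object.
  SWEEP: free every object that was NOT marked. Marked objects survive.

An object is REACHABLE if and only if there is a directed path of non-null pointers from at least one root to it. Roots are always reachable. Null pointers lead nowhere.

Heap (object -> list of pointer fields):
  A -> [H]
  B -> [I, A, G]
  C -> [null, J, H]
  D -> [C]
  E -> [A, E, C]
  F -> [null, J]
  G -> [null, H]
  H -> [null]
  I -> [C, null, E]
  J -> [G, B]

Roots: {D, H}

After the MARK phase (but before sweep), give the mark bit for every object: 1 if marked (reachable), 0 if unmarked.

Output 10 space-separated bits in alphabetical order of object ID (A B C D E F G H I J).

Roots: D H
Mark D: refs=C, marked=D
Mark H: refs=null, marked=D H
Mark C: refs=null J H, marked=C D H
Mark J: refs=G B, marked=C D H J
Mark G: refs=null H, marked=C D G H J
Mark B: refs=I A G, marked=B C D G H J
Mark I: refs=C null E, marked=B C D G H I J
Mark A: refs=H, marked=A B C D G H I J
Mark E: refs=A E C, marked=A B C D E G H I J
Unmarked (collected): F

Answer: 1 1 1 1 1 0 1 1 1 1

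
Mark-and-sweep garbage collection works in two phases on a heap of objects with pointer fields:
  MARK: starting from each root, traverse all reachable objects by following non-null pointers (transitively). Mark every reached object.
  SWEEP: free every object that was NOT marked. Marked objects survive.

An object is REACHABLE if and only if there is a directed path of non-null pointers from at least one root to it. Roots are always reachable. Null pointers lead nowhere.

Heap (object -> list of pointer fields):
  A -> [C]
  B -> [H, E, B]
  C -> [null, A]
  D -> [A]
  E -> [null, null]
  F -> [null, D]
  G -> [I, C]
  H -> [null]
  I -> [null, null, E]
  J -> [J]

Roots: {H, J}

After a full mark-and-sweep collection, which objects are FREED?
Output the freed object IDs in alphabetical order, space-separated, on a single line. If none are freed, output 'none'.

Answer: A B C D E F G I

Derivation:
Roots: H J
Mark H: refs=null, marked=H
Mark J: refs=J, marked=H J
Unmarked (collected): A B C D E F G I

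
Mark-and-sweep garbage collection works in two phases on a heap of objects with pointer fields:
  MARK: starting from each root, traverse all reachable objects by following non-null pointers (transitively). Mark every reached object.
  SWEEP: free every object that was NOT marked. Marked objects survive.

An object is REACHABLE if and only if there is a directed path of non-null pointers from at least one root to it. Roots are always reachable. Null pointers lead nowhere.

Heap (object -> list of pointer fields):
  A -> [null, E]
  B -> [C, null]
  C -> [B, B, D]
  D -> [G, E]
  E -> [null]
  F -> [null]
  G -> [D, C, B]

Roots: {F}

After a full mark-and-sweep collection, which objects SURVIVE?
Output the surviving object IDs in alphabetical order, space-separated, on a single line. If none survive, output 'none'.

Roots: F
Mark F: refs=null, marked=F
Unmarked (collected): A B C D E G

Answer: F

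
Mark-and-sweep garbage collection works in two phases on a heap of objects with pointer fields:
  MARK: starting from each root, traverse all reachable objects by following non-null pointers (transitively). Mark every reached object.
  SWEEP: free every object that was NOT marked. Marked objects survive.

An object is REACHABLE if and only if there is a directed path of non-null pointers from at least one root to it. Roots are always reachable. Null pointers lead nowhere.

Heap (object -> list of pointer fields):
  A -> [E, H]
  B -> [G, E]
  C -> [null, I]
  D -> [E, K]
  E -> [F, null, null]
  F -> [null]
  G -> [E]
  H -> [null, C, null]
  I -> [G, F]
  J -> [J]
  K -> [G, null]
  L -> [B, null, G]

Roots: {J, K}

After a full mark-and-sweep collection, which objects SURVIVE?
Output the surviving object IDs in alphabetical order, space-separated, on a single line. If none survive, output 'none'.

Answer: E F G J K

Derivation:
Roots: J K
Mark J: refs=J, marked=J
Mark K: refs=G null, marked=J K
Mark G: refs=E, marked=G J K
Mark E: refs=F null null, marked=E G J K
Mark F: refs=null, marked=E F G J K
Unmarked (collected): A B C D H I L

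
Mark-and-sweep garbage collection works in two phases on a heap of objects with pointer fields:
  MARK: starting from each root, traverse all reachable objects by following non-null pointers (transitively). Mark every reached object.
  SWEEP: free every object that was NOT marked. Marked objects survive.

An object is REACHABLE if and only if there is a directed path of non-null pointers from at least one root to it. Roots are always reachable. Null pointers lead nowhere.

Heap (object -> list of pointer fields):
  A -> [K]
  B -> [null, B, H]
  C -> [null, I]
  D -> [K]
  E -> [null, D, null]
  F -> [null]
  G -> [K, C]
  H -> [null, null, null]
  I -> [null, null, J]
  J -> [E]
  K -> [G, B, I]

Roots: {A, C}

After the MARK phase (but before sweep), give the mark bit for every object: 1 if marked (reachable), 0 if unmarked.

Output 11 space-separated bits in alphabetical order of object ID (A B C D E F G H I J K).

Roots: A C
Mark A: refs=K, marked=A
Mark C: refs=null I, marked=A C
Mark K: refs=G B I, marked=A C K
Mark I: refs=null null J, marked=A C I K
Mark G: refs=K C, marked=A C G I K
Mark B: refs=null B H, marked=A B C G I K
Mark J: refs=E, marked=A B C G I J K
Mark H: refs=null null null, marked=A B C G H I J K
Mark E: refs=null D null, marked=A B C E G H I J K
Mark D: refs=K, marked=A B C D E G H I J K
Unmarked (collected): F

Answer: 1 1 1 1 1 0 1 1 1 1 1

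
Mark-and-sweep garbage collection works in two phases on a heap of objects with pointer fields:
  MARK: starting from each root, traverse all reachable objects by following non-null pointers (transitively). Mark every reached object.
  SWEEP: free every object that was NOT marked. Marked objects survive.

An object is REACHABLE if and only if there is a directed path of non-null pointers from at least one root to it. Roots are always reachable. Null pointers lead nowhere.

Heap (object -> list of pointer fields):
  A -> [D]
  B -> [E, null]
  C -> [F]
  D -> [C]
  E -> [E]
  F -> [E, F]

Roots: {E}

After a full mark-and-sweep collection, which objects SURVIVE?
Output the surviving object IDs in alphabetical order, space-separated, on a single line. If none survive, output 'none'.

Roots: E
Mark E: refs=E, marked=E
Unmarked (collected): A B C D F

Answer: E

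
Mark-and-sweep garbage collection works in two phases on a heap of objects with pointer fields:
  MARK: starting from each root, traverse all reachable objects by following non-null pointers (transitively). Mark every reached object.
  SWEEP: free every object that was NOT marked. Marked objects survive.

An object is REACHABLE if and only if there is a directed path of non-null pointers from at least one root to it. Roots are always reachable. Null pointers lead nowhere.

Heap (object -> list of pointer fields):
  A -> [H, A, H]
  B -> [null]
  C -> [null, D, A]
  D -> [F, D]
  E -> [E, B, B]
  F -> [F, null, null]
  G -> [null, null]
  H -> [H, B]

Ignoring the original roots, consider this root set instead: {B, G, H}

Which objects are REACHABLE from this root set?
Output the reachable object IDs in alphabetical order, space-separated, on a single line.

Roots: B G H
Mark B: refs=null, marked=B
Mark G: refs=null null, marked=B G
Mark H: refs=H B, marked=B G H
Unmarked (collected): A C D E F

Answer: B G H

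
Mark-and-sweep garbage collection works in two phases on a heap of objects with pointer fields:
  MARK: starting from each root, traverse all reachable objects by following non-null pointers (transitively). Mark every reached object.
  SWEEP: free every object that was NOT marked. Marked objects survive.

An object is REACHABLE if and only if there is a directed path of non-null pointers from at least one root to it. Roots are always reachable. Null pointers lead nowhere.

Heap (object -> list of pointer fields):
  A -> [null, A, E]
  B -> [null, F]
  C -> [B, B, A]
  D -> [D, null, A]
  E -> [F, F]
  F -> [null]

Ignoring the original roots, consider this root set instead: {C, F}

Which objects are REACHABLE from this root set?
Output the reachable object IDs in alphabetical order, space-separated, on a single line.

Answer: A B C E F

Derivation:
Roots: C F
Mark C: refs=B B A, marked=C
Mark F: refs=null, marked=C F
Mark B: refs=null F, marked=B C F
Mark A: refs=null A E, marked=A B C F
Mark E: refs=F F, marked=A B C E F
Unmarked (collected): D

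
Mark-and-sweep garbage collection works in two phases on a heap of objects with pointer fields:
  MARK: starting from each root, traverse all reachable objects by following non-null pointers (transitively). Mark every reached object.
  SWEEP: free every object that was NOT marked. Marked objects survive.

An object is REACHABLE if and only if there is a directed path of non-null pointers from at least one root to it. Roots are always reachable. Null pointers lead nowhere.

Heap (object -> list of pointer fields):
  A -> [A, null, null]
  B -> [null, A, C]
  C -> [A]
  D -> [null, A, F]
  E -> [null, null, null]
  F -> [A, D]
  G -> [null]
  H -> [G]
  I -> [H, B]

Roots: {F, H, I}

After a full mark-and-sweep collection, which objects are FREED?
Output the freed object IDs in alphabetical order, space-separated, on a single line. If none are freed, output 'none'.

Roots: F H I
Mark F: refs=A D, marked=F
Mark H: refs=G, marked=F H
Mark I: refs=H B, marked=F H I
Mark A: refs=A null null, marked=A F H I
Mark D: refs=null A F, marked=A D F H I
Mark G: refs=null, marked=A D F G H I
Mark B: refs=null A C, marked=A B D F G H I
Mark C: refs=A, marked=A B C D F G H I
Unmarked (collected): E

Answer: E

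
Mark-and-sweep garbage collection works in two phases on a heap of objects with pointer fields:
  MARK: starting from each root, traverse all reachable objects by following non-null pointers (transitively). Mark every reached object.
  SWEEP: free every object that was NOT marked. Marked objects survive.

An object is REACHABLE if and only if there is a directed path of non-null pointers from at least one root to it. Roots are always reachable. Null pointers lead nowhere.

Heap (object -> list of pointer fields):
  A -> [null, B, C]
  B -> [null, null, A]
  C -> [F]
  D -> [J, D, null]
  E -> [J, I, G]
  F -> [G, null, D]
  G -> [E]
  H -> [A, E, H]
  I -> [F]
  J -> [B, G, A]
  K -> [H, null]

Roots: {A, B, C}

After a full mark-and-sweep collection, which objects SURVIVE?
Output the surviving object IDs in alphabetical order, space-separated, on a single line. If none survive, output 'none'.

Roots: A B C
Mark A: refs=null B C, marked=A
Mark B: refs=null null A, marked=A B
Mark C: refs=F, marked=A B C
Mark F: refs=G null D, marked=A B C F
Mark G: refs=E, marked=A B C F G
Mark D: refs=J D null, marked=A B C D F G
Mark E: refs=J I G, marked=A B C D E F G
Mark J: refs=B G A, marked=A B C D E F G J
Mark I: refs=F, marked=A B C D E F G I J
Unmarked (collected): H K

Answer: A B C D E F G I J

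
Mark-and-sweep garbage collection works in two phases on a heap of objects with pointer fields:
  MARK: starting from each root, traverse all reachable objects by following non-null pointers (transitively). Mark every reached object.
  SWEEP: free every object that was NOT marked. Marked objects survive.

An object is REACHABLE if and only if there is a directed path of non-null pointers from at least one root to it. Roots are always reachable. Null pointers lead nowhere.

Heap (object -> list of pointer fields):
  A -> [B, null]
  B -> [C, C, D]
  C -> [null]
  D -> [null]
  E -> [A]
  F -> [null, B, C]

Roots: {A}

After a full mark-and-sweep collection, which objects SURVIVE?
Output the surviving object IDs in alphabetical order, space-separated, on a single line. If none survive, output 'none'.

Roots: A
Mark A: refs=B null, marked=A
Mark B: refs=C C D, marked=A B
Mark C: refs=null, marked=A B C
Mark D: refs=null, marked=A B C D
Unmarked (collected): E F

Answer: A B C D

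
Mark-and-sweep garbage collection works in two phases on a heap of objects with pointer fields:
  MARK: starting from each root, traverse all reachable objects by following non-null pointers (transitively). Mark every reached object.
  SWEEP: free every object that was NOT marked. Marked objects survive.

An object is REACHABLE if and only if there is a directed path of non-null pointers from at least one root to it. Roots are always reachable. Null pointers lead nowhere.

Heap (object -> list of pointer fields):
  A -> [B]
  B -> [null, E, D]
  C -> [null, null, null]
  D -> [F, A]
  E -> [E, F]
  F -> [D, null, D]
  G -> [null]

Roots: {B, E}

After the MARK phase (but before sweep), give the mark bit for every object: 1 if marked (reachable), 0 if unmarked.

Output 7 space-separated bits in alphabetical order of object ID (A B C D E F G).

Answer: 1 1 0 1 1 1 0

Derivation:
Roots: B E
Mark B: refs=null E D, marked=B
Mark E: refs=E F, marked=B E
Mark D: refs=F A, marked=B D E
Mark F: refs=D null D, marked=B D E F
Mark A: refs=B, marked=A B D E F
Unmarked (collected): C G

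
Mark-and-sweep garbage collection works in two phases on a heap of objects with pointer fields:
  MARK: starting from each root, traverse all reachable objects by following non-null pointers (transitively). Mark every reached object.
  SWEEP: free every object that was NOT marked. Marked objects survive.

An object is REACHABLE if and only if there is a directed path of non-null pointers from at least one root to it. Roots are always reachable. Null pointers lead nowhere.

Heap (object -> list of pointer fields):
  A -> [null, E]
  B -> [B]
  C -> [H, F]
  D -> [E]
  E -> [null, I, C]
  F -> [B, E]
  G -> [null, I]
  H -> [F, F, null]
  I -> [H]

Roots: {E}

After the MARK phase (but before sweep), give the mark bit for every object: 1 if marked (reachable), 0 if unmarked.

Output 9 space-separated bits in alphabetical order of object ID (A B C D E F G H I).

Answer: 0 1 1 0 1 1 0 1 1

Derivation:
Roots: E
Mark E: refs=null I C, marked=E
Mark I: refs=H, marked=E I
Mark C: refs=H F, marked=C E I
Mark H: refs=F F null, marked=C E H I
Mark F: refs=B E, marked=C E F H I
Mark B: refs=B, marked=B C E F H I
Unmarked (collected): A D G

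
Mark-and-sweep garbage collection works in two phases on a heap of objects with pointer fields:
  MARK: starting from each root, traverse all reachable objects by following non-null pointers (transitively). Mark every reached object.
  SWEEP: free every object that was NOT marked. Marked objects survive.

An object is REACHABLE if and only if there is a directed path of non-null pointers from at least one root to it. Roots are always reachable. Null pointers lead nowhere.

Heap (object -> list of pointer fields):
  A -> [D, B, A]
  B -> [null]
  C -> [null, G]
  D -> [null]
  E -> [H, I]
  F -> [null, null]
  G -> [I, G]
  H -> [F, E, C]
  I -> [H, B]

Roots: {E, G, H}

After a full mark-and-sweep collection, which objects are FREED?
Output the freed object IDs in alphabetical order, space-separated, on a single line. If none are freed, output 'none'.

Roots: E G H
Mark E: refs=H I, marked=E
Mark G: refs=I G, marked=E G
Mark H: refs=F E C, marked=E G H
Mark I: refs=H B, marked=E G H I
Mark F: refs=null null, marked=E F G H I
Mark C: refs=null G, marked=C E F G H I
Mark B: refs=null, marked=B C E F G H I
Unmarked (collected): A D

Answer: A D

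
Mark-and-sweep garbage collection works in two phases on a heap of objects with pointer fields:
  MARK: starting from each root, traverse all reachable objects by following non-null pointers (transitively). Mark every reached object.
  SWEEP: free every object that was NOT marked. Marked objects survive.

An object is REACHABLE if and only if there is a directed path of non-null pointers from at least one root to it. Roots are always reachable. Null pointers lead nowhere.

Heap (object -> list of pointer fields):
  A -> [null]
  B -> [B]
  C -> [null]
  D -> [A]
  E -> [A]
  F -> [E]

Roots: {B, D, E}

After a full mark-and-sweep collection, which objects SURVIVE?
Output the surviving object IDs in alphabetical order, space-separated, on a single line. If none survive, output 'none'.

Roots: B D E
Mark B: refs=B, marked=B
Mark D: refs=A, marked=B D
Mark E: refs=A, marked=B D E
Mark A: refs=null, marked=A B D E
Unmarked (collected): C F

Answer: A B D E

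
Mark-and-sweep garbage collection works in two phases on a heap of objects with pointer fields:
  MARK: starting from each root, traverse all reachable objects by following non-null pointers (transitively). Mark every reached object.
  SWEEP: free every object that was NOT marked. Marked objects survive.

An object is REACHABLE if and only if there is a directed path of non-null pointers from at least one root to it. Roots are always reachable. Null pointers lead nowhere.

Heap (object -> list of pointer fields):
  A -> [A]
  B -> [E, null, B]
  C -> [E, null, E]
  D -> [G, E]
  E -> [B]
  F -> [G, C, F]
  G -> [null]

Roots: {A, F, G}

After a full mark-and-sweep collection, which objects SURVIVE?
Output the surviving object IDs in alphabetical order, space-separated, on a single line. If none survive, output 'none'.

Answer: A B C E F G

Derivation:
Roots: A F G
Mark A: refs=A, marked=A
Mark F: refs=G C F, marked=A F
Mark G: refs=null, marked=A F G
Mark C: refs=E null E, marked=A C F G
Mark E: refs=B, marked=A C E F G
Mark B: refs=E null B, marked=A B C E F G
Unmarked (collected): D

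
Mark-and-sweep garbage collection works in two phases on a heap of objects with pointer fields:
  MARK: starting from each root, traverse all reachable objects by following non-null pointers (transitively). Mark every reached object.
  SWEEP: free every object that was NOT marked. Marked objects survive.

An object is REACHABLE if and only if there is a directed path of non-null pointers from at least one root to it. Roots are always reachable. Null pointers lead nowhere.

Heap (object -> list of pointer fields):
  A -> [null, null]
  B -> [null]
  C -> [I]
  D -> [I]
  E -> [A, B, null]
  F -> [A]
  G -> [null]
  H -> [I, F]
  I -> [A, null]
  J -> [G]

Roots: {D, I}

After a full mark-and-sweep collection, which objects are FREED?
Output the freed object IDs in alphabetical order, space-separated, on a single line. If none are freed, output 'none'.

Answer: B C E F G H J

Derivation:
Roots: D I
Mark D: refs=I, marked=D
Mark I: refs=A null, marked=D I
Mark A: refs=null null, marked=A D I
Unmarked (collected): B C E F G H J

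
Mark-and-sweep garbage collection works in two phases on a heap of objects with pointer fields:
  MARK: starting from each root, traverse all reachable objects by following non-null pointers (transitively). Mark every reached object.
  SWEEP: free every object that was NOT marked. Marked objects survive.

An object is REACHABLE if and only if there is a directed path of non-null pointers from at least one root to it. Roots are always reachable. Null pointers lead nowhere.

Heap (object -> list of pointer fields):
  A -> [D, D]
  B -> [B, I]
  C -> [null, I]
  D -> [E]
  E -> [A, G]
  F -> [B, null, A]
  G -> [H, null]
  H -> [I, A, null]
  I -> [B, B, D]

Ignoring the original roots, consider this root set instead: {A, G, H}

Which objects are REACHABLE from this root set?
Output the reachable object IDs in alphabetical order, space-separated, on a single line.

Roots: A G H
Mark A: refs=D D, marked=A
Mark G: refs=H null, marked=A G
Mark H: refs=I A null, marked=A G H
Mark D: refs=E, marked=A D G H
Mark I: refs=B B D, marked=A D G H I
Mark E: refs=A G, marked=A D E G H I
Mark B: refs=B I, marked=A B D E G H I
Unmarked (collected): C F

Answer: A B D E G H I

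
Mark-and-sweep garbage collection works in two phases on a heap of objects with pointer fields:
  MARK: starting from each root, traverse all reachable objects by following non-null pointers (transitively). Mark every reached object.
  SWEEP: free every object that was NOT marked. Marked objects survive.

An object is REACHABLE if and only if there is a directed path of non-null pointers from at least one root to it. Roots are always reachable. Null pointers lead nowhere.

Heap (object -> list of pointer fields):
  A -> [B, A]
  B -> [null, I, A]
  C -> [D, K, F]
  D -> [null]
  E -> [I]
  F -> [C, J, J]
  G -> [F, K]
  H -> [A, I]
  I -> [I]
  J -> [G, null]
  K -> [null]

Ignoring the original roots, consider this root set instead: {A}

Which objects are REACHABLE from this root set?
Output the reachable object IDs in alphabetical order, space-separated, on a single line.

Answer: A B I

Derivation:
Roots: A
Mark A: refs=B A, marked=A
Mark B: refs=null I A, marked=A B
Mark I: refs=I, marked=A B I
Unmarked (collected): C D E F G H J K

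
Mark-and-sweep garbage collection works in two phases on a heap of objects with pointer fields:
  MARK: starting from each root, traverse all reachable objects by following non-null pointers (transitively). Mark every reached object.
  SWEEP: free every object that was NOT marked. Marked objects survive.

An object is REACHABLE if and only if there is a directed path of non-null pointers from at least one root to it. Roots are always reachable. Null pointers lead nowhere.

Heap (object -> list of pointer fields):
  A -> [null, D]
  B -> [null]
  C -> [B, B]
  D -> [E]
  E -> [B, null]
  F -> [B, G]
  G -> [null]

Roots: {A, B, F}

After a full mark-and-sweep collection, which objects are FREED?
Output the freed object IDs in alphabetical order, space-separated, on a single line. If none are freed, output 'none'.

Roots: A B F
Mark A: refs=null D, marked=A
Mark B: refs=null, marked=A B
Mark F: refs=B G, marked=A B F
Mark D: refs=E, marked=A B D F
Mark G: refs=null, marked=A B D F G
Mark E: refs=B null, marked=A B D E F G
Unmarked (collected): C

Answer: C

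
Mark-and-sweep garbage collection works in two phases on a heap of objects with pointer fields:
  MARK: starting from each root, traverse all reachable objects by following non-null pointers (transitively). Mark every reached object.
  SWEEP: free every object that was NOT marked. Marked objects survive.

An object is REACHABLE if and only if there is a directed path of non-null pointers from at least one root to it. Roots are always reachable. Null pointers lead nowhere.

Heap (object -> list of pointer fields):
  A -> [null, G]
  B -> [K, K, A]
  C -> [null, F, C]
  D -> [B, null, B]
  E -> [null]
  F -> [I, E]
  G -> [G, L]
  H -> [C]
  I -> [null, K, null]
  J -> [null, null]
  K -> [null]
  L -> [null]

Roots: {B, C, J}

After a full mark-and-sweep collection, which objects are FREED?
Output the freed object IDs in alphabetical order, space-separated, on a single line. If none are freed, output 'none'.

Answer: D H

Derivation:
Roots: B C J
Mark B: refs=K K A, marked=B
Mark C: refs=null F C, marked=B C
Mark J: refs=null null, marked=B C J
Mark K: refs=null, marked=B C J K
Mark A: refs=null G, marked=A B C J K
Mark F: refs=I E, marked=A B C F J K
Mark G: refs=G L, marked=A B C F G J K
Mark I: refs=null K null, marked=A B C F G I J K
Mark E: refs=null, marked=A B C E F G I J K
Mark L: refs=null, marked=A B C E F G I J K L
Unmarked (collected): D H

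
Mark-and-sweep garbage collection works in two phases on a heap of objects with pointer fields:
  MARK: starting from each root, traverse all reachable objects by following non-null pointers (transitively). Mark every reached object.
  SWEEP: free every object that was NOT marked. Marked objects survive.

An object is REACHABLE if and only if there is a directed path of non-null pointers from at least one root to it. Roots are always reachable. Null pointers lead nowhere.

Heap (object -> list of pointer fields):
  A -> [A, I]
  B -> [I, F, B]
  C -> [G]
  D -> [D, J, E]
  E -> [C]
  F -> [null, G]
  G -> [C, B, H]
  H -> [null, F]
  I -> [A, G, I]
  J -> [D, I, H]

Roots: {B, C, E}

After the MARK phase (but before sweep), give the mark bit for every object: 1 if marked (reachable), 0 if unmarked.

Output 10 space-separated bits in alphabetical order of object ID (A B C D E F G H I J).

Answer: 1 1 1 0 1 1 1 1 1 0

Derivation:
Roots: B C E
Mark B: refs=I F B, marked=B
Mark C: refs=G, marked=B C
Mark E: refs=C, marked=B C E
Mark I: refs=A G I, marked=B C E I
Mark F: refs=null G, marked=B C E F I
Mark G: refs=C B H, marked=B C E F G I
Mark A: refs=A I, marked=A B C E F G I
Mark H: refs=null F, marked=A B C E F G H I
Unmarked (collected): D J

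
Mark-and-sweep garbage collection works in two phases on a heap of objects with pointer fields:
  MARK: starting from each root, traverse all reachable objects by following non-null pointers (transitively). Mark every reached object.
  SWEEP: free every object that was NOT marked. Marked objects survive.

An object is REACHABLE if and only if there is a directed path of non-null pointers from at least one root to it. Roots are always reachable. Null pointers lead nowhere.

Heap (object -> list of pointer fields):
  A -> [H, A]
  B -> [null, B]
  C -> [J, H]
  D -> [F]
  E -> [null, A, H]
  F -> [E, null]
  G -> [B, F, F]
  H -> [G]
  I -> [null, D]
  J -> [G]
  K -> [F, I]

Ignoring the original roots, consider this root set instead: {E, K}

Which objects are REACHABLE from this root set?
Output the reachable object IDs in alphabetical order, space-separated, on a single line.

Roots: E K
Mark E: refs=null A H, marked=E
Mark K: refs=F I, marked=E K
Mark A: refs=H A, marked=A E K
Mark H: refs=G, marked=A E H K
Mark F: refs=E null, marked=A E F H K
Mark I: refs=null D, marked=A E F H I K
Mark G: refs=B F F, marked=A E F G H I K
Mark D: refs=F, marked=A D E F G H I K
Mark B: refs=null B, marked=A B D E F G H I K
Unmarked (collected): C J

Answer: A B D E F G H I K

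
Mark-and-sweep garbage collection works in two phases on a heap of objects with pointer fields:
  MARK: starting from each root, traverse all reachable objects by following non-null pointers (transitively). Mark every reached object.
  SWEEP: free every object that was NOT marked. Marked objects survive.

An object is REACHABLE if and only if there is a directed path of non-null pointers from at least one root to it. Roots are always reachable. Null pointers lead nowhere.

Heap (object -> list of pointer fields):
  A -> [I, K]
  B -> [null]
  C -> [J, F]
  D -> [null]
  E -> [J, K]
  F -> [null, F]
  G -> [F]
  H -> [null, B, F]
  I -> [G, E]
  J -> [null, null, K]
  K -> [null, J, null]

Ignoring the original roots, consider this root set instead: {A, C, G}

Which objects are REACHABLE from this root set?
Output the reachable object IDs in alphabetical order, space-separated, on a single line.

Roots: A C G
Mark A: refs=I K, marked=A
Mark C: refs=J F, marked=A C
Mark G: refs=F, marked=A C G
Mark I: refs=G E, marked=A C G I
Mark K: refs=null J null, marked=A C G I K
Mark J: refs=null null K, marked=A C G I J K
Mark F: refs=null F, marked=A C F G I J K
Mark E: refs=J K, marked=A C E F G I J K
Unmarked (collected): B D H

Answer: A C E F G I J K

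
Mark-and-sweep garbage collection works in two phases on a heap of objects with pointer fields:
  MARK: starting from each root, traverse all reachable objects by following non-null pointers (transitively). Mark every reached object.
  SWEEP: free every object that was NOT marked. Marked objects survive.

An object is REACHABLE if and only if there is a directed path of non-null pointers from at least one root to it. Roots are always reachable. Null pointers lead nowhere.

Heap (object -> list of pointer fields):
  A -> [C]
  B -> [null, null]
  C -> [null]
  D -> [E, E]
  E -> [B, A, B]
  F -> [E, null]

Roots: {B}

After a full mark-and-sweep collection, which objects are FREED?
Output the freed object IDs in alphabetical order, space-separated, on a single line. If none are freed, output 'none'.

Roots: B
Mark B: refs=null null, marked=B
Unmarked (collected): A C D E F

Answer: A C D E F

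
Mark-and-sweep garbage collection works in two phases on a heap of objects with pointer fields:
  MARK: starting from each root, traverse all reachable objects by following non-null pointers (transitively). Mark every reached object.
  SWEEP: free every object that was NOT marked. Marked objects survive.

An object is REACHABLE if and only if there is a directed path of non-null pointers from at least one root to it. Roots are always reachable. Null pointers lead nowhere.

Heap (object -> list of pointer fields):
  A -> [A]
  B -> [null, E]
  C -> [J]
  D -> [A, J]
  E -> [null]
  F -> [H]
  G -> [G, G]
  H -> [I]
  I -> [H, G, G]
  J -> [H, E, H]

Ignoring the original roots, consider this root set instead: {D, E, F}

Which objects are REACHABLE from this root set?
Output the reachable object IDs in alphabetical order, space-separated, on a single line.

Answer: A D E F G H I J

Derivation:
Roots: D E F
Mark D: refs=A J, marked=D
Mark E: refs=null, marked=D E
Mark F: refs=H, marked=D E F
Mark A: refs=A, marked=A D E F
Mark J: refs=H E H, marked=A D E F J
Mark H: refs=I, marked=A D E F H J
Mark I: refs=H G G, marked=A D E F H I J
Mark G: refs=G G, marked=A D E F G H I J
Unmarked (collected): B C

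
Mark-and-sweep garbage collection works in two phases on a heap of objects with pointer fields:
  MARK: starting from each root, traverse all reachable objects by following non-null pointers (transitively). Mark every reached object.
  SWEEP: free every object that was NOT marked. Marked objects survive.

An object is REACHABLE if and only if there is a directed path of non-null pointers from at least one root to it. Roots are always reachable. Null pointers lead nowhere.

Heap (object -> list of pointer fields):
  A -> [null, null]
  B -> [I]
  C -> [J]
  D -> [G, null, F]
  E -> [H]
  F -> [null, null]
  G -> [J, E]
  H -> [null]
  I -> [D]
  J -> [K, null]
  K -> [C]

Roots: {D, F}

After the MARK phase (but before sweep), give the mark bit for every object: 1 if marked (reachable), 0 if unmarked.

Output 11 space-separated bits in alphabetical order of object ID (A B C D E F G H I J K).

Roots: D F
Mark D: refs=G null F, marked=D
Mark F: refs=null null, marked=D F
Mark G: refs=J E, marked=D F G
Mark J: refs=K null, marked=D F G J
Mark E: refs=H, marked=D E F G J
Mark K: refs=C, marked=D E F G J K
Mark H: refs=null, marked=D E F G H J K
Mark C: refs=J, marked=C D E F G H J K
Unmarked (collected): A B I

Answer: 0 0 1 1 1 1 1 1 0 1 1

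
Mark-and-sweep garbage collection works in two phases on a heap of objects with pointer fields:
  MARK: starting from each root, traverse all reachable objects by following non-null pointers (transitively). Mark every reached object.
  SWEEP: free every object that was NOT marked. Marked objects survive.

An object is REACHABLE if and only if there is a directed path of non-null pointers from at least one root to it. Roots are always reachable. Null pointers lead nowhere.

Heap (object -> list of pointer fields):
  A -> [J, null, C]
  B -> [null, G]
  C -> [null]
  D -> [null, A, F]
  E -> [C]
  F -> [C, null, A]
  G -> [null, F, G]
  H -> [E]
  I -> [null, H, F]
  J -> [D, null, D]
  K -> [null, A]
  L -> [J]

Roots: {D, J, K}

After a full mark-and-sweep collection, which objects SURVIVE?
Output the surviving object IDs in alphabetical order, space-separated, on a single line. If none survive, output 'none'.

Roots: D J K
Mark D: refs=null A F, marked=D
Mark J: refs=D null D, marked=D J
Mark K: refs=null A, marked=D J K
Mark A: refs=J null C, marked=A D J K
Mark F: refs=C null A, marked=A D F J K
Mark C: refs=null, marked=A C D F J K
Unmarked (collected): B E G H I L

Answer: A C D F J K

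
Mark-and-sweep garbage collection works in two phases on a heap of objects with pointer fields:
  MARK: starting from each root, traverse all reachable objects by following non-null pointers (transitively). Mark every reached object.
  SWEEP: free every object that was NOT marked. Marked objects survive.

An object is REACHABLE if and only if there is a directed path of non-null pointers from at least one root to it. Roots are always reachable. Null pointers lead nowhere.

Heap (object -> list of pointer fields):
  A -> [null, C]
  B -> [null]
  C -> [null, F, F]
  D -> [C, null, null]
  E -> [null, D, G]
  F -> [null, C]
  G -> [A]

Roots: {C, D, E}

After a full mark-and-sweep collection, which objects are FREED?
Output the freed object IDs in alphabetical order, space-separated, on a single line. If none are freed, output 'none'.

Roots: C D E
Mark C: refs=null F F, marked=C
Mark D: refs=C null null, marked=C D
Mark E: refs=null D G, marked=C D E
Mark F: refs=null C, marked=C D E F
Mark G: refs=A, marked=C D E F G
Mark A: refs=null C, marked=A C D E F G
Unmarked (collected): B

Answer: B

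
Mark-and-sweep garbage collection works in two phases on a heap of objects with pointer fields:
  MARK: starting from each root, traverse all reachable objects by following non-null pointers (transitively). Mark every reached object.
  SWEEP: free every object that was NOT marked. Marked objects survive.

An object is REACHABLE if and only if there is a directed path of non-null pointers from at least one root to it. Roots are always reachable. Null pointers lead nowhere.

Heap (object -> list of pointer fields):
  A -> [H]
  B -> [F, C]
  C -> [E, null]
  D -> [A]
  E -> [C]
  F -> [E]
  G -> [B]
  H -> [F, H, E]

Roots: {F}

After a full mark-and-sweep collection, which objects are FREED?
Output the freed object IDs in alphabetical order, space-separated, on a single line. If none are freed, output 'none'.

Roots: F
Mark F: refs=E, marked=F
Mark E: refs=C, marked=E F
Mark C: refs=E null, marked=C E F
Unmarked (collected): A B D G H

Answer: A B D G H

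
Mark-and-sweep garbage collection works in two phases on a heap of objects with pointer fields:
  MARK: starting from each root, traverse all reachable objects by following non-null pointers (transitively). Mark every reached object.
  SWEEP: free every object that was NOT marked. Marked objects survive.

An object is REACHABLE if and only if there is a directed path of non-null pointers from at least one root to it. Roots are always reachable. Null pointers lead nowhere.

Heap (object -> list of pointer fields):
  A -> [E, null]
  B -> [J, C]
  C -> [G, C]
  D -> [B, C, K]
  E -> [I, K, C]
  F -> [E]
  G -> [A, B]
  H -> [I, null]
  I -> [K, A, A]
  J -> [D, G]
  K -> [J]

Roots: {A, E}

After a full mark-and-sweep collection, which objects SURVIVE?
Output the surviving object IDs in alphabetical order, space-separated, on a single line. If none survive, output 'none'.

Answer: A B C D E G I J K

Derivation:
Roots: A E
Mark A: refs=E null, marked=A
Mark E: refs=I K C, marked=A E
Mark I: refs=K A A, marked=A E I
Mark K: refs=J, marked=A E I K
Mark C: refs=G C, marked=A C E I K
Mark J: refs=D G, marked=A C E I J K
Mark G: refs=A B, marked=A C E G I J K
Mark D: refs=B C K, marked=A C D E G I J K
Mark B: refs=J C, marked=A B C D E G I J K
Unmarked (collected): F H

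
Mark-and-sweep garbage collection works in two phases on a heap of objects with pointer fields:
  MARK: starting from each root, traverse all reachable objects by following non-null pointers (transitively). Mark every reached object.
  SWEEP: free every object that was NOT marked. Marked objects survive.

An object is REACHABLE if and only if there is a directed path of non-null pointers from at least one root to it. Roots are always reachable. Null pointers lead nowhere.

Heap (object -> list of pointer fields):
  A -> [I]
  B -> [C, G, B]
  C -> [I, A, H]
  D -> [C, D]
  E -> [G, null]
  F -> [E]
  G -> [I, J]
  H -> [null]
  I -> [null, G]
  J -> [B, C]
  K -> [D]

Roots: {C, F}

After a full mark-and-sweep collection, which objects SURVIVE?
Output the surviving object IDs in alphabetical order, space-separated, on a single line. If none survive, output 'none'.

Roots: C F
Mark C: refs=I A H, marked=C
Mark F: refs=E, marked=C F
Mark I: refs=null G, marked=C F I
Mark A: refs=I, marked=A C F I
Mark H: refs=null, marked=A C F H I
Mark E: refs=G null, marked=A C E F H I
Mark G: refs=I J, marked=A C E F G H I
Mark J: refs=B C, marked=A C E F G H I J
Mark B: refs=C G B, marked=A B C E F G H I J
Unmarked (collected): D K

Answer: A B C E F G H I J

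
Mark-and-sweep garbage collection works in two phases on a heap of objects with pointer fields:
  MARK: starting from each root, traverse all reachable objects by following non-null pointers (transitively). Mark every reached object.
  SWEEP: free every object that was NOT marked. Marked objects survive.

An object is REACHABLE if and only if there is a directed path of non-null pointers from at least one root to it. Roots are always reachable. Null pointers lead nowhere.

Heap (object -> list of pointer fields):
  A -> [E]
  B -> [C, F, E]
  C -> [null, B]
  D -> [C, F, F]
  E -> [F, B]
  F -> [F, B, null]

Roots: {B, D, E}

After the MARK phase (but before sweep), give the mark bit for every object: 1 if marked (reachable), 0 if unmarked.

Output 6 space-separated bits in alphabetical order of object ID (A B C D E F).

Answer: 0 1 1 1 1 1

Derivation:
Roots: B D E
Mark B: refs=C F E, marked=B
Mark D: refs=C F F, marked=B D
Mark E: refs=F B, marked=B D E
Mark C: refs=null B, marked=B C D E
Mark F: refs=F B null, marked=B C D E F
Unmarked (collected): A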